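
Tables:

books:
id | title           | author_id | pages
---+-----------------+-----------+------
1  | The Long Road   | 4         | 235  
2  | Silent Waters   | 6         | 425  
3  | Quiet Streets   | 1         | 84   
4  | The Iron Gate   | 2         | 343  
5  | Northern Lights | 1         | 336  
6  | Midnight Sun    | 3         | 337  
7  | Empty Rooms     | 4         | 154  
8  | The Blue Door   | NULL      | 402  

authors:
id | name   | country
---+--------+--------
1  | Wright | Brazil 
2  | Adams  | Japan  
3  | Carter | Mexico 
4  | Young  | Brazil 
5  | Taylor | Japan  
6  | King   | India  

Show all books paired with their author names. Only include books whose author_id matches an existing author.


INNER JOIN keeps only books rows whose author_id matches an id in authors. Walk through each book:
  - book 1 (The Long Road): author_id=4 -> matches Young
  - book 2 (Silent Waters): author_id=6 -> matches King
  - book 3 (Quiet Streets): author_id=1 -> matches Wright
  - book 4 (The Iron Gate): author_id=2 -> matches Adams
  - book 5 (Northern Lights): author_id=1 -> matches Wright
  - book 6 (Midnight Sun): author_id=3 -> matches Carter
  - book 7 (Empty Rooms): author_id=4 -> matches Young
  - book 8 (The Blue Door): author_id=NULL, no match -> dropped
So 1 of 8 rows is dropped.

SQL:
SELECT a.title, b.name AS author
FROM books a
INNER JOIN authors b ON a.author_id = b.id

Result:
title           | author
----------------+-------
The Long Road   | Young 
Silent Waters   | King  
Quiet Streets   | Wright
The Iron Gate   | Adams 
Northern Lights | Wright
Midnight Sun    | Carter
Empty Rooms     | Young 


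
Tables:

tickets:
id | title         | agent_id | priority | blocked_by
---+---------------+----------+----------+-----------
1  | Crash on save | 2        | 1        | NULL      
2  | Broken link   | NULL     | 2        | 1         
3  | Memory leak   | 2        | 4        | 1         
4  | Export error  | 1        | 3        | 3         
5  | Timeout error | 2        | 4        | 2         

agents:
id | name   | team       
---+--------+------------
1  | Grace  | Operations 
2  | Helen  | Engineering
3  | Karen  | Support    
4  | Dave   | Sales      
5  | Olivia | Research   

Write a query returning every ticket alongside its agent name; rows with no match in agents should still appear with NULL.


LEFT JOIN keeps every row from tickets (the left table); where agent_id has no match in agents, the agent columns become NULL. Walk through each ticket:
  - ticket 1 (Crash on save): agent_id=2 -> matches Helen
  - ticket 2 (Broken link): agent_id=NULL, no match -> kept with NULL
  - ticket 3 (Memory leak): agent_id=2 -> matches Helen
  - ticket 4 (Export error): agent_id=1 -> matches Grace
  - ticket 5 (Timeout error): agent_id=2 -> matches Helen
All 5 rows appear; 1 has NULL agent.

SQL:
SELECT a.title, b.name AS agent
FROM tickets a
LEFT JOIN agents b ON a.agent_id = b.id

Result:
title         | agent
--------------+------
Crash on save | Helen
Broken link   | NULL 
Memory leak   | Helen
Export error  | Grace
Timeout error | Helen


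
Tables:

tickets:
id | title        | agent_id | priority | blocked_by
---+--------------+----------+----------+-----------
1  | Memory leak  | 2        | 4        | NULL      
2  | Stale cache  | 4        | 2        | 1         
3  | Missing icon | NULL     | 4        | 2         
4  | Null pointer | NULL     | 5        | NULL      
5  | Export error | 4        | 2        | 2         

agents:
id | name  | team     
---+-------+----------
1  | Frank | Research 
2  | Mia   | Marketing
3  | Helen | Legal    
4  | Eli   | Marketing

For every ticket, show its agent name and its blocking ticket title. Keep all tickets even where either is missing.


Two LEFT JOINs from the same base table tickets: one to agents via agent_id, one to tickets itself via blocked_by. Both are LEFT so every ticket is preserved.
Match against agents:
  - ticket 1 (Memory leak): agent_id=2 -> matches Mia
  - ticket 2 (Stale cache): agent_id=4 -> matches Eli
  - ticket 3 (Missing icon): agent_id=NULL, no match -> kept with NULL
  - ticket 4 (Null pointer): agent_id=NULL, no match -> kept with NULL
  - ticket 5 (Export error): agent_id=4 -> matches Eli
Match against tickets (self):
  - ticket 1 (Memory leak): blocked_by=NULL -> NULL
  - ticket 2 (Stale cache): blocked_by=1 -> Memory leak
  - ticket 3 (Missing icon): blocked_by=2 -> Stale cache
  - ticket 4 (Null pointer): blocked_by=NULL -> NULL
  - ticket 5 (Export error): blocked_by=2 -> Stale cache

SQL:
SELECT a.title, b.name AS agent, c.title AS blocked_by
FROM tickets a
LEFT JOIN agents b ON a.agent_id = b.id
LEFT JOIN tickets c ON a.blocked_by = c.id

Result:
title        | agent | blocked_by 
-------------+-------+------------
Memory leak  | Mia   | NULL       
Stale cache  | Eli   | Memory leak
Missing icon | NULL  | Stale cache
Null pointer | NULL  | NULL       
Export error | Eli   | Stale cache


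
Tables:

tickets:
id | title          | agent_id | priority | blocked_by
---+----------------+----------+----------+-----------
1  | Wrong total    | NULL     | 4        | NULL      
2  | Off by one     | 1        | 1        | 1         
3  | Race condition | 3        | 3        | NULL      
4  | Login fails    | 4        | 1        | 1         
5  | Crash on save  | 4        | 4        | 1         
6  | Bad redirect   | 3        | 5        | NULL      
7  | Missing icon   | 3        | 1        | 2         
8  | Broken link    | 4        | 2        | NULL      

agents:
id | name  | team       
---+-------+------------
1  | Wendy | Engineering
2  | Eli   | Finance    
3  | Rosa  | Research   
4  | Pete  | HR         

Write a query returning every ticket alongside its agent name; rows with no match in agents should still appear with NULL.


LEFT JOIN keeps every row from tickets (the left table); where agent_id has no match in agents, the agent columns become NULL. Walk through each ticket:
  - ticket 1 (Wrong total): agent_id=NULL, no match -> kept with NULL
  - ticket 2 (Off by one): agent_id=1 -> matches Wendy
  - ticket 3 (Race condition): agent_id=3 -> matches Rosa
  - ticket 4 (Login fails): agent_id=4 -> matches Pete
  - ticket 5 (Crash on save): agent_id=4 -> matches Pete
  - ticket 6 (Bad redirect): agent_id=3 -> matches Rosa
  - ticket 7 (Missing icon): agent_id=3 -> matches Rosa
  - ticket 8 (Broken link): agent_id=4 -> matches Pete
All 8 rows appear; 1 has NULL agent.

SQL:
SELECT a.title, b.name AS agent
FROM tickets a
LEFT JOIN agents b ON a.agent_id = b.id

Result:
title          | agent
---------------+------
Wrong total    | NULL 
Off by one     | Wendy
Race condition | Rosa 
Login fails    | Pete 
Crash on save  | Pete 
Bad redirect   | Rosa 
Missing icon   | Rosa 
Broken link    | Pete 


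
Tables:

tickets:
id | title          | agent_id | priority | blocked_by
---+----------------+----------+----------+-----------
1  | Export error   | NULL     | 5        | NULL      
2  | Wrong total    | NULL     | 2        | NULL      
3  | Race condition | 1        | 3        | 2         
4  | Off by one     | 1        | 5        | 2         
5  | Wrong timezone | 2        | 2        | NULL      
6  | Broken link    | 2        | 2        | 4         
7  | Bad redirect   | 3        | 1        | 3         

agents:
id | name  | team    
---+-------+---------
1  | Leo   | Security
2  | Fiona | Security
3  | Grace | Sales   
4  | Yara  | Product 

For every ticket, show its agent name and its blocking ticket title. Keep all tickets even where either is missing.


Two LEFT JOINs from the same base table tickets: one to agents via agent_id, one to tickets itself via blocked_by. Both are LEFT so every ticket is preserved.
Match against agents:
  - ticket 1 (Export error): agent_id=NULL, no match -> kept with NULL
  - ticket 2 (Wrong total): agent_id=NULL, no match -> kept with NULL
  - ticket 3 (Race condition): agent_id=1 -> matches Leo
  - ticket 4 (Off by one): agent_id=1 -> matches Leo
  - ticket 5 (Wrong timezone): agent_id=2 -> matches Fiona
  - ticket 6 (Broken link): agent_id=2 -> matches Fiona
  - ticket 7 (Bad redirect): agent_id=3 -> matches Grace
Match against tickets (self):
  - ticket 1 (Export error): blocked_by=NULL -> NULL
  - ticket 2 (Wrong total): blocked_by=NULL -> NULL
  - ticket 3 (Race condition): blocked_by=2 -> Wrong total
  - ticket 4 (Off by one): blocked_by=2 -> Wrong total
  - ticket 5 (Wrong timezone): blocked_by=NULL -> NULL
  - ticket 6 (Broken link): blocked_by=4 -> Off by one
  - ticket 7 (Bad redirect): blocked_by=3 -> Race condition

SQL:
SELECT a.title, b.name AS agent, c.title AS blocked_by
FROM tickets a
LEFT JOIN agents b ON a.agent_id = b.id
LEFT JOIN tickets c ON a.blocked_by = c.id

Result:
title          | agent | blocked_by    
---------------+-------+---------------
Export error   | NULL  | NULL          
Wrong total    | NULL  | NULL          
Race condition | Leo   | Wrong total   
Off by one     | Leo   | Wrong total   
Wrong timezone | Fiona | NULL          
Broken link    | Fiona | Off by one    
Bad redirect   | Grace | Race condition


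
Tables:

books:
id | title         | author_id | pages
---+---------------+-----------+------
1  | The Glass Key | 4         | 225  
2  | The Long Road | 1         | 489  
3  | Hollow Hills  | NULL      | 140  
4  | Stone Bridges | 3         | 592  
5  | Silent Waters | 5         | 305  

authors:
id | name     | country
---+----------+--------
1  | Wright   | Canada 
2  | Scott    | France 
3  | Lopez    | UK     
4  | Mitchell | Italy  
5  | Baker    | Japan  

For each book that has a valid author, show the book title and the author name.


INNER JOIN keeps only books rows whose author_id matches an id in authors. Walk through each book:
  - book 1 (The Glass Key): author_id=4 -> matches Mitchell
  - book 2 (The Long Road): author_id=1 -> matches Wright
  - book 3 (Hollow Hills): author_id=NULL, no match -> dropped
  - book 4 (Stone Bridges): author_id=3 -> matches Lopez
  - book 5 (Silent Waters): author_id=5 -> matches Baker
So 1 of 5 rows is dropped.

SQL:
SELECT a.title, b.name AS author
FROM books a
INNER JOIN authors b ON a.author_id = b.id

Result:
title         | author  
--------------+---------
The Glass Key | Mitchell
The Long Road | Wright  
Stone Bridges | Lopez   
Silent Waters | Baker   


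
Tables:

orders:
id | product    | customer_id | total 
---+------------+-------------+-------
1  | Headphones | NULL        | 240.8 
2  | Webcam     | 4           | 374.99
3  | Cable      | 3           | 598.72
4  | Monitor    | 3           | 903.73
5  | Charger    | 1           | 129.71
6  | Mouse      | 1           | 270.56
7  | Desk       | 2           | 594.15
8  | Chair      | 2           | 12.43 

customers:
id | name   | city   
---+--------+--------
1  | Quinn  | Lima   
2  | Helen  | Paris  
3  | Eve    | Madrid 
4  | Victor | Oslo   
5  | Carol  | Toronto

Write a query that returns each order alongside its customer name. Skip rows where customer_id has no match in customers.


INNER JOIN keeps only orders rows whose customer_id matches an id in customers. Walk through each order:
  - order 1 (Headphones): customer_id=NULL, no match -> dropped
  - order 2 (Webcam): customer_id=4 -> matches Victor
  - order 3 (Cable): customer_id=3 -> matches Eve
  - order 4 (Monitor): customer_id=3 -> matches Eve
  - order 5 (Charger): customer_id=1 -> matches Quinn
  - order 6 (Mouse): customer_id=1 -> matches Quinn
  - order 7 (Desk): customer_id=2 -> matches Helen
  - order 8 (Chair): customer_id=2 -> matches Helen
So 1 of 8 rows is dropped.

SQL:
SELECT a.product, b.name AS customer
FROM orders a
INNER JOIN customers b ON a.customer_id = b.id

Result:
product | customer
--------+---------
Webcam  | Victor  
Cable   | Eve     
Monitor | Eve     
Charger | Quinn   
Mouse   | Quinn   
Desk    | Helen   
Chair   | Helen   


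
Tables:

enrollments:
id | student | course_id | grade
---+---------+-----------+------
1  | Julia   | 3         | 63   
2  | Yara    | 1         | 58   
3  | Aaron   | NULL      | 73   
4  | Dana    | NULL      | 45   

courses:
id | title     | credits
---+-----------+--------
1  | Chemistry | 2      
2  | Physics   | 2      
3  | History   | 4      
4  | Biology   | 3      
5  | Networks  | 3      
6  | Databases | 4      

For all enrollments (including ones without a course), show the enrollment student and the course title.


LEFT JOIN keeps every row from enrollments (the left table); where course_id has no match in courses, the course columns become NULL. Walk through each enrollment:
  - enrollment 1 (Julia): course_id=3 -> matches History
  - enrollment 2 (Yara): course_id=1 -> matches Chemistry
  - enrollment 3 (Aaron): course_id=NULL, no match -> kept with NULL
  - enrollment 4 (Dana): course_id=NULL, no match -> kept with NULL
All 4 rows appear; 2 have NULL course.

SQL:
SELECT a.student, b.title AS course
FROM enrollments a
LEFT JOIN courses b ON a.course_id = b.id

Result:
student | course   
--------+----------
Julia   | History  
Yara    | Chemistry
Aaron   | NULL     
Dana    | NULL     


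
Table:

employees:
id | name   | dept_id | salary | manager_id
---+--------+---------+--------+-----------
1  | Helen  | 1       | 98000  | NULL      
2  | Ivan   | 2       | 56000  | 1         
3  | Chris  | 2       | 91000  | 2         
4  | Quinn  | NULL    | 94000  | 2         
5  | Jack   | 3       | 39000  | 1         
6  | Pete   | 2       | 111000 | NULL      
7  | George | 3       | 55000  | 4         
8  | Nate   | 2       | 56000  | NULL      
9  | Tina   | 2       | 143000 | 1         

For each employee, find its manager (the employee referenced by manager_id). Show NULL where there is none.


This is a self-join: employees is joined to a second copy of itself, matching each row's manager_id to another row's id. Use LEFT JOIN so rows with manager_id=NULL are kept.
  - employee 1 (Helen): manager_id=NULL -> NULL
  - employee 2 (Ivan): manager_id=1 -> Helen
  - employee 3 (Chris): manager_id=2 -> Ivan
  - employee 4 (Quinn): manager_id=2 -> Ivan
  - employee 5 (Jack): manager_id=1 -> Helen
  - employee 6 (Pete): manager_id=NULL -> NULL
  - employee 7 (George): manager_id=4 -> Quinn
  - employee 8 (Nate): manager_id=NULL -> NULL
  - employee 9 (Tina): manager_id=1 -> Helen

SQL:
SELECT a.name AS item, b.name AS manager
FROM employees a
LEFT JOIN employees b ON a.manager_id = b.id

Result:
item   | manager
-------+--------
Helen  | NULL   
Ivan   | Helen  
Chris  | Ivan   
Quinn  | Ivan   
Jack   | Helen  
Pete   | NULL   
George | Quinn  
Nate   | NULL   
Tina   | Helen  


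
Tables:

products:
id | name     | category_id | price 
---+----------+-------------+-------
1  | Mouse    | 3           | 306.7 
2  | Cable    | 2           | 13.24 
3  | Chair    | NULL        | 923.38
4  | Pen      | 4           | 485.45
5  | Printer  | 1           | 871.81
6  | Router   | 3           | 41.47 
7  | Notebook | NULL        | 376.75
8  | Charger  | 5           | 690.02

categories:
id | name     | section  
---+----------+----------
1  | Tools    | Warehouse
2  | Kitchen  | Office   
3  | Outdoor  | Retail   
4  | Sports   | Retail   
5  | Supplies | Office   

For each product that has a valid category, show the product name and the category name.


INNER JOIN keeps only products rows whose category_id matches an id in categories. Walk through each product:
  - product 1 (Mouse): category_id=3 -> matches Outdoor
  - product 2 (Cable): category_id=2 -> matches Kitchen
  - product 3 (Chair): category_id=NULL, no match -> dropped
  - product 4 (Pen): category_id=4 -> matches Sports
  - product 5 (Printer): category_id=1 -> matches Tools
  - product 6 (Router): category_id=3 -> matches Outdoor
  - product 7 (Notebook): category_id=NULL, no match -> dropped
  - product 8 (Charger): category_id=5 -> matches Supplies
So 2 of 8 rows are dropped.

SQL:
SELECT a.name, b.name AS category
FROM products a
INNER JOIN categories b ON a.category_id = b.id

Result:
name    | category
--------+---------
Mouse   | Outdoor 
Cable   | Kitchen 
Pen     | Sports  
Printer | Tools   
Router  | Outdoor 
Charger | Supplies


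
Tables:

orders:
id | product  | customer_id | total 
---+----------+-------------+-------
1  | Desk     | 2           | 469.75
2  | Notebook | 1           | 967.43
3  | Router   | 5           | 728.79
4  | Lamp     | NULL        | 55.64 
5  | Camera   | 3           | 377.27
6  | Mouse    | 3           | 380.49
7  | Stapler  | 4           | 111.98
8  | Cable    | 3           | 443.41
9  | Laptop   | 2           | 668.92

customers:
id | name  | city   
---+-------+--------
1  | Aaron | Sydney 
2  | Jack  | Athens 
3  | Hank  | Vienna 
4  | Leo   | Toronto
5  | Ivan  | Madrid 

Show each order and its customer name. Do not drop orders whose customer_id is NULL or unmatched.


LEFT JOIN keeps every row from orders (the left table); where customer_id has no match in customers, the customer columns become NULL. Walk through each order:
  - order 1 (Desk): customer_id=2 -> matches Jack
  - order 2 (Notebook): customer_id=1 -> matches Aaron
  - order 3 (Router): customer_id=5 -> matches Ivan
  - order 4 (Lamp): customer_id=NULL, no match -> kept with NULL
  - order 5 (Camera): customer_id=3 -> matches Hank
  - order 6 (Mouse): customer_id=3 -> matches Hank
  - order 7 (Stapler): customer_id=4 -> matches Leo
  - order 8 (Cable): customer_id=3 -> matches Hank
  - order 9 (Laptop): customer_id=2 -> matches Jack
All 9 rows appear; 1 has NULL customer.

SQL:
SELECT a.product, b.name AS customer
FROM orders a
LEFT JOIN customers b ON a.customer_id = b.id

Result:
product  | customer
---------+---------
Desk     | Jack    
Notebook | Aaron   
Router   | Ivan    
Lamp     | NULL    
Camera   | Hank    
Mouse    | Hank    
Stapler  | Leo     
Cable    | Hank    
Laptop   | Jack    


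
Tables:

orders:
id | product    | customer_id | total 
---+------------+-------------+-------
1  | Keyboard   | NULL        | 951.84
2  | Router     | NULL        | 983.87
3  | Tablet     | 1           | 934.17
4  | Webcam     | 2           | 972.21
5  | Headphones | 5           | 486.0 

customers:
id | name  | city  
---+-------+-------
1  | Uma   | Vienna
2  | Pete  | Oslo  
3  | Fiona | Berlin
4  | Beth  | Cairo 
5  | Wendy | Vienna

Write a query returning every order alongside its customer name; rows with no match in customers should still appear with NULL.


LEFT JOIN keeps every row from orders (the left table); where customer_id has no match in customers, the customer columns become NULL. Walk through each order:
  - order 1 (Keyboard): customer_id=NULL, no match -> kept with NULL
  - order 2 (Router): customer_id=NULL, no match -> kept with NULL
  - order 3 (Tablet): customer_id=1 -> matches Uma
  - order 4 (Webcam): customer_id=2 -> matches Pete
  - order 5 (Headphones): customer_id=5 -> matches Wendy
All 5 rows appear; 2 have NULL customer.

SQL:
SELECT a.product, b.name AS customer
FROM orders a
LEFT JOIN customers b ON a.customer_id = b.id

Result:
product    | customer
-----------+---------
Keyboard   | NULL    
Router     | NULL    
Tablet     | Uma     
Webcam     | Pete    
Headphones | Wendy   


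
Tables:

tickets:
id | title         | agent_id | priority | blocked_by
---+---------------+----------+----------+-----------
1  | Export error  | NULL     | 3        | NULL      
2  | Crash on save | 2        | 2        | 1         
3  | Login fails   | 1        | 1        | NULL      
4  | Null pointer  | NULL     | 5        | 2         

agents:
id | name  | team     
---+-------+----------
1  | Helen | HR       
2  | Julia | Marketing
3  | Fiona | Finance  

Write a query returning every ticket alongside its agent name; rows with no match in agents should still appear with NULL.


LEFT JOIN keeps every row from tickets (the left table); where agent_id has no match in agents, the agent columns become NULL. Walk through each ticket:
  - ticket 1 (Export error): agent_id=NULL, no match -> kept with NULL
  - ticket 2 (Crash on save): agent_id=2 -> matches Julia
  - ticket 3 (Login fails): agent_id=1 -> matches Helen
  - ticket 4 (Null pointer): agent_id=NULL, no match -> kept with NULL
All 4 rows appear; 2 have NULL agent.

SQL:
SELECT a.title, b.name AS agent
FROM tickets a
LEFT JOIN agents b ON a.agent_id = b.id

Result:
title         | agent
--------------+------
Export error  | NULL 
Crash on save | Julia
Login fails   | Helen
Null pointer  | NULL 


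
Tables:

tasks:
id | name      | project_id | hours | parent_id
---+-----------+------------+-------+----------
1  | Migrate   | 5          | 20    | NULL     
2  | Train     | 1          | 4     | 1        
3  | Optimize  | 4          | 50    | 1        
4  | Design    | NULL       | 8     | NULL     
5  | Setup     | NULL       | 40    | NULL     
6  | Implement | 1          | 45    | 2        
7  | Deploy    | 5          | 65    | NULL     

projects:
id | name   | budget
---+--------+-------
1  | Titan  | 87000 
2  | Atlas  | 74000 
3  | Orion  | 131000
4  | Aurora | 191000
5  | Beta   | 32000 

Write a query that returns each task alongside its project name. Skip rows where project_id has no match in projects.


INNER JOIN keeps only tasks rows whose project_id matches an id in projects. Walk through each task:
  - task 1 (Migrate): project_id=5 -> matches Beta
  - task 2 (Train): project_id=1 -> matches Titan
  - task 3 (Optimize): project_id=4 -> matches Aurora
  - task 4 (Design): project_id=NULL, no match -> dropped
  - task 5 (Setup): project_id=NULL, no match -> dropped
  - task 6 (Implement): project_id=1 -> matches Titan
  - task 7 (Deploy): project_id=5 -> matches Beta
So 2 of 7 rows are dropped.

SQL:
SELECT a.name, b.name AS project
FROM tasks a
INNER JOIN projects b ON a.project_id = b.id

Result:
name      | project
----------+--------
Migrate   | Beta   
Train     | Titan  
Optimize  | Aurora 
Implement | Titan  
Deploy    | Beta   


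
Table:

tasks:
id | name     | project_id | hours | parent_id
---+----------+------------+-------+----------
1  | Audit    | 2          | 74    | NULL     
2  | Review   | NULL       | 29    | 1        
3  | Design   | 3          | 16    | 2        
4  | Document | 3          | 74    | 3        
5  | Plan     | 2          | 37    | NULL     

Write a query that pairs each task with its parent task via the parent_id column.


This is a self-join: tasks is joined to a second copy of itself, matching each row's parent_id to another row's id. Use LEFT JOIN so rows with parent_id=NULL are kept.
  - task 1 (Audit): parent_id=NULL -> NULL
  - task 2 (Review): parent_id=1 -> Audit
  - task 3 (Design): parent_id=2 -> Review
  - task 4 (Document): parent_id=3 -> Design
  - task 5 (Plan): parent_id=NULL -> NULL

SQL:
SELECT a.name AS item, b.name AS parent
FROM tasks a
LEFT JOIN tasks b ON a.parent_id = b.id

Result:
item     | parent
---------+-------
Audit    | NULL  
Review   | Audit 
Design   | Review
Document | Design
Plan     | NULL  


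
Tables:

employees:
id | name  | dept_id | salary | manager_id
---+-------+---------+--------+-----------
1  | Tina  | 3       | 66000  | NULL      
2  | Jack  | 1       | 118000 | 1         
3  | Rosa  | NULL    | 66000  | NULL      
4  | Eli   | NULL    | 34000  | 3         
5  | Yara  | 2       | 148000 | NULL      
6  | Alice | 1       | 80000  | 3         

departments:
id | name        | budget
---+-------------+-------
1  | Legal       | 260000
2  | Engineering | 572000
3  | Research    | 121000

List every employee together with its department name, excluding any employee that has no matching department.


INNER JOIN keeps only employees rows whose dept_id matches an id in departments. Walk through each employee:
  - employee 1 (Tina): dept_id=3 -> matches Research
  - employee 2 (Jack): dept_id=1 -> matches Legal
  - employee 3 (Rosa): dept_id=NULL, no match -> dropped
  - employee 4 (Eli): dept_id=NULL, no match -> dropped
  - employee 5 (Yara): dept_id=2 -> matches Engineering
  - employee 6 (Alice): dept_id=1 -> matches Legal
So 2 of 6 rows are dropped.

SQL:
SELECT a.name, b.name AS department
FROM employees a
INNER JOIN departments b ON a.dept_id = b.id

Result:
name  | department 
------+------------
Tina  | Research   
Jack  | Legal      
Yara  | Engineering
Alice | Legal      


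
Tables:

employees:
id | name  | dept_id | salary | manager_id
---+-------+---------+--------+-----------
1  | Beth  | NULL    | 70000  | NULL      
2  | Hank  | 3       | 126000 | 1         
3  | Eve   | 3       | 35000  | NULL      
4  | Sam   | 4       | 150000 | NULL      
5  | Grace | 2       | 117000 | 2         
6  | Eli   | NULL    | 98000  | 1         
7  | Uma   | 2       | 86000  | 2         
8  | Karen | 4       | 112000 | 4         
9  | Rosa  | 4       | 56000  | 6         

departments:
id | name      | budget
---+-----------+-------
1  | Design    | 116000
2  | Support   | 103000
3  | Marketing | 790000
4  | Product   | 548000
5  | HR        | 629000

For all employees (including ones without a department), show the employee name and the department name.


LEFT JOIN keeps every row from employees (the left table); where dept_id has no match in departments, the department columns become NULL. Walk through each employee:
  - employee 1 (Beth): dept_id=NULL, no match -> kept with NULL
  - employee 2 (Hank): dept_id=3 -> matches Marketing
  - employee 3 (Eve): dept_id=3 -> matches Marketing
  - employee 4 (Sam): dept_id=4 -> matches Product
  - employee 5 (Grace): dept_id=2 -> matches Support
  - employee 6 (Eli): dept_id=NULL, no match -> kept with NULL
  - employee 7 (Uma): dept_id=2 -> matches Support
  - employee 8 (Karen): dept_id=4 -> matches Product
  - employee 9 (Rosa): dept_id=4 -> matches Product
All 9 rows appear; 2 have NULL department.

SQL:
SELECT a.name, b.name AS department
FROM employees a
LEFT JOIN departments b ON a.dept_id = b.id

Result:
name  | department
------+-----------
Beth  | NULL      
Hank  | Marketing 
Eve   | Marketing 
Sam   | Product   
Grace | Support   
Eli   | NULL      
Uma   | Support   
Karen | Product   
Rosa  | Product   


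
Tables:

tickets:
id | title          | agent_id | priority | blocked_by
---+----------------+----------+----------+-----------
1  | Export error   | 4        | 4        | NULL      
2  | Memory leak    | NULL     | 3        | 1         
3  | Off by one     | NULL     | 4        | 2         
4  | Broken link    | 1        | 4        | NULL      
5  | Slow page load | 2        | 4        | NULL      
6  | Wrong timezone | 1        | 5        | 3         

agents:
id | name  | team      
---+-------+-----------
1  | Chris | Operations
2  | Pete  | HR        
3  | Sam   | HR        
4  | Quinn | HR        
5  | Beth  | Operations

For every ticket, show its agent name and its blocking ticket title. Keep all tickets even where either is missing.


Two LEFT JOINs from the same base table tickets: one to agents via agent_id, one to tickets itself via blocked_by. Both are LEFT so every ticket is preserved.
Match against agents:
  - ticket 1 (Export error): agent_id=4 -> matches Quinn
  - ticket 2 (Memory leak): agent_id=NULL, no match -> kept with NULL
  - ticket 3 (Off by one): agent_id=NULL, no match -> kept with NULL
  - ticket 4 (Broken link): agent_id=1 -> matches Chris
  - ticket 5 (Slow page load): agent_id=2 -> matches Pete
  - ticket 6 (Wrong timezone): agent_id=1 -> matches Chris
Match against tickets (self):
  - ticket 1 (Export error): blocked_by=NULL -> NULL
  - ticket 2 (Memory leak): blocked_by=1 -> Export error
  - ticket 3 (Off by one): blocked_by=2 -> Memory leak
  - ticket 4 (Broken link): blocked_by=NULL -> NULL
  - ticket 5 (Slow page load): blocked_by=NULL -> NULL
  - ticket 6 (Wrong timezone): blocked_by=3 -> Off by one

SQL:
SELECT a.title, b.name AS agent, c.title AS blocked_by
FROM tickets a
LEFT JOIN agents b ON a.agent_id = b.id
LEFT JOIN tickets c ON a.blocked_by = c.id

Result:
title          | agent | blocked_by  
---------------+-------+-------------
Export error   | Quinn | NULL        
Memory leak    | NULL  | Export error
Off by one     | NULL  | Memory leak 
Broken link    | Chris | NULL        
Slow page load | Pete  | NULL        
Wrong timezone | Chris | Off by one  


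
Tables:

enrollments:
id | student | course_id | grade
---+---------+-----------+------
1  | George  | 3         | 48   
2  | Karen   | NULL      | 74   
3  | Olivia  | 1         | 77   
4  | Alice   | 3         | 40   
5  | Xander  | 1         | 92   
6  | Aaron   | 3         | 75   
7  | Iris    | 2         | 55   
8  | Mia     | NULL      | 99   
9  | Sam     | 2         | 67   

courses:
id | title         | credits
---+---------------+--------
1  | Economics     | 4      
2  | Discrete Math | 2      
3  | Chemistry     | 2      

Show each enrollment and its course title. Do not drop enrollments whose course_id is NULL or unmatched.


LEFT JOIN keeps every row from enrollments (the left table); where course_id has no match in courses, the course columns become NULL. Walk through each enrollment:
  - enrollment 1 (George): course_id=3 -> matches Chemistry
  - enrollment 2 (Karen): course_id=NULL, no match -> kept with NULL
  - enrollment 3 (Olivia): course_id=1 -> matches Economics
  - enrollment 4 (Alice): course_id=3 -> matches Chemistry
  - enrollment 5 (Xander): course_id=1 -> matches Economics
  - enrollment 6 (Aaron): course_id=3 -> matches Chemistry
  - enrollment 7 (Iris): course_id=2 -> matches Discrete Math
  - enrollment 8 (Mia): course_id=NULL, no match -> kept with NULL
  - enrollment 9 (Sam): course_id=2 -> matches Discrete Math
All 9 rows appear; 2 have NULL course.

SQL:
SELECT a.student, b.title AS course
FROM enrollments a
LEFT JOIN courses b ON a.course_id = b.id

Result:
student | course       
--------+--------------
George  | Chemistry    
Karen   | NULL         
Olivia  | Economics    
Alice   | Chemistry    
Xander  | Economics    
Aaron   | Chemistry    
Iris    | Discrete Math
Mia     | NULL         
Sam     | Discrete Math


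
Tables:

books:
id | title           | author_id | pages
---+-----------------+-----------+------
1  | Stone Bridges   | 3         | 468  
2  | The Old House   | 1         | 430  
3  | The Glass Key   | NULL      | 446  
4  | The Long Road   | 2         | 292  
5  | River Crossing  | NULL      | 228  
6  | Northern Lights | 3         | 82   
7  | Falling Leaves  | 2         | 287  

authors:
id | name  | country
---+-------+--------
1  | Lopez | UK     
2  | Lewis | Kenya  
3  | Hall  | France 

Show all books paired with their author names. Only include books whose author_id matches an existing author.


INNER JOIN keeps only books rows whose author_id matches an id in authors. Walk through each book:
  - book 1 (Stone Bridges): author_id=3 -> matches Hall
  - book 2 (The Old House): author_id=1 -> matches Lopez
  - book 3 (The Glass Key): author_id=NULL, no match -> dropped
  - book 4 (The Long Road): author_id=2 -> matches Lewis
  - book 5 (River Crossing): author_id=NULL, no match -> dropped
  - book 6 (Northern Lights): author_id=3 -> matches Hall
  - book 7 (Falling Leaves): author_id=2 -> matches Lewis
So 2 of 7 rows are dropped.

SQL:
SELECT a.title, b.name AS author
FROM books a
INNER JOIN authors b ON a.author_id = b.id

Result:
title           | author
----------------+-------
Stone Bridges   | Hall  
The Old House   | Lopez 
The Long Road   | Lewis 
Northern Lights | Hall  
Falling Leaves  | Lewis 


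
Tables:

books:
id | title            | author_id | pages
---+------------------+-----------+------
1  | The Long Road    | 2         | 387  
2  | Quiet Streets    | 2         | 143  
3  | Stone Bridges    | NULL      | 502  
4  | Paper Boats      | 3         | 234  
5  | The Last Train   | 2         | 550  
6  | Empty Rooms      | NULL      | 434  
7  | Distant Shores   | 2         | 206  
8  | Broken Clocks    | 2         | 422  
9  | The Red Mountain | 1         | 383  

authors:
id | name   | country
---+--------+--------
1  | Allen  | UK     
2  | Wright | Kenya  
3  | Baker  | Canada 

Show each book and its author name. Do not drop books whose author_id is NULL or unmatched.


LEFT JOIN keeps every row from books (the left table); where author_id has no match in authors, the author columns become NULL. Walk through each book:
  - book 1 (The Long Road): author_id=2 -> matches Wright
  - book 2 (Quiet Streets): author_id=2 -> matches Wright
  - book 3 (Stone Bridges): author_id=NULL, no match -> kept with NULL
  - book 4 (Paper Boats): author_id=3 -> matches Baker
  - book 5 (The Last Train): author_id=2 -> matches Wright
  - book 6 (Empty Rooms): author_id=NULL, no match -> kept with NULL
  - book 7 (Distant Shores): author_id=2 -> matches Wright
  - book 8 (Broken Clocks): author_id=2 -> matches Wright
  - book 9 (The Red Mountain): author_id=1 -> matches Allen
All 9 rows appear; 2 have NULL author.

SQL:
SELECT a.title, b.name AS author
FROM books a
LEFT JOIN authors b ON a.author_id = b.id

Result:
title            | author
-----------------+-------
The Long Road    | Wright
Quiet Streets    | Wright
Stone Bridges    | NULL  
Paper Boats      | Baker 
The Last Train   | Wright
Empty Rooms      | NULL  
Distant Shores   | Wright
Broken Clocks    | Wright
The Red Mountain | Allen 


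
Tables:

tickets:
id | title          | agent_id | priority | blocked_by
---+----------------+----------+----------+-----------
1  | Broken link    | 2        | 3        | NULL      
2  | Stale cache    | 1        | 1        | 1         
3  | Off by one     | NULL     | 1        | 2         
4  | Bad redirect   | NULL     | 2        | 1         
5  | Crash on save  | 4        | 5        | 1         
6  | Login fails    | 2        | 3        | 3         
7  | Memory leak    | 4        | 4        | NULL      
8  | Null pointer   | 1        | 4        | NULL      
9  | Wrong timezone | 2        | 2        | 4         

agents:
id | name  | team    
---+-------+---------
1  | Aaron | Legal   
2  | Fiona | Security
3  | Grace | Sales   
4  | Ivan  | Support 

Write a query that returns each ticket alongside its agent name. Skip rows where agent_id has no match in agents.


INNER JOIN keeps only tickets rows whose agent_id matches an id in agents. Walk through each ticket:
  - ticket 1 (Broken link): agent_id=2 -> matches Fiona
  - ticket 2 (Stale cache): agent_id=1 -> matches Aaron
  - ticket 3 (Off by one): agent_id=NULL, no match -> dropped
  - ticket 4 (Bad redirect): agent_id=NULL, no match -> dropped
  - ticket 5 (Crash on save): agent_id=4 -> matches Ivan
  - ticket 6 (Login fails): agent_id=2 -> matches Fiona
  - ticket 7 (Memory leak): agent_id=4 -> matches Ivan
  - ticket 8 (Null pointer): agent_id=1 -> matches Aaron
  - ticket 9 (Wrong timezone): agent_id=2 -> matches Fiona
So 2 of 9 rows are dropped.

SQL:
SELECT a.title, b.name AS agent
FROM tickets a
INNER JOIN agents b ON a.agent_id = b.id

Result:
title          | agent
---------------+------
Broken link    | Fiona
Stale cache    | Aaron
Crash on save  | Ivan 
Login fails    | Fiona
Memory leak    | Ivan 
Null pointer   | Aaron
Wrong timezone | Fiona


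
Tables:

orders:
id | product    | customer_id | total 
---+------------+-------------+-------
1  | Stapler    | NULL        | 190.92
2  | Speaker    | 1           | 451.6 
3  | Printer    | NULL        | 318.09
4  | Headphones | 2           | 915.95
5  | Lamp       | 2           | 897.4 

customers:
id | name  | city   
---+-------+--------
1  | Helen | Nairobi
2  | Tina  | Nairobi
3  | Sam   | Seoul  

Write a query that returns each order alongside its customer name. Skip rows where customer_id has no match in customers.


INNER JOIN keeps only orders rows whose customer_id matches an id in customers. Walk through each order:
  - order 1 (Stapler): customer_id=NULL, no match -> dropped
  - order 2 (Speaker): customer_id=1 -> matches Helen
  - order 3 (Printer): customer_id=NULL, no match -> dropped
  - order 4 (Headphones): customer_id=2 -> matches Tina
  - order 5 (Lamp): customer_id=2 -> matches Tina
So 2 of 5 rows are dropped.

SQL:
SELECT a.product, b.name AS customer
FROM orders a
INNER JOIN customers b ON a.customer_id = b.id

Result:
product    | customer
-----------+---------
Speaker    | Helen   
Headphones | Tina    
Lamp       | Tina    


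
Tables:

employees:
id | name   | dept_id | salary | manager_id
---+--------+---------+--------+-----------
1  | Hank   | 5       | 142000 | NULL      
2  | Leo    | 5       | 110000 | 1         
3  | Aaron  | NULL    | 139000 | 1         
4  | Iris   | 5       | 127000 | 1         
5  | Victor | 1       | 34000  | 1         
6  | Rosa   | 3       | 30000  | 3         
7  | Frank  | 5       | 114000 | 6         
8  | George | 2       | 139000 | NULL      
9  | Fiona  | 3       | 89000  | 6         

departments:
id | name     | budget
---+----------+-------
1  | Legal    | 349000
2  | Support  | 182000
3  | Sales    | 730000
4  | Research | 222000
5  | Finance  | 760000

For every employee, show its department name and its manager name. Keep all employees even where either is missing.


Two LEFT JOINs from the same base table employees: one to departments via dept_id, one to employees itself via manager_id. Both are LEFT so every employee is preserved.
Match against departments:
  - employee 1 (Hank): dept_id=5 -> matches Finance
  - employee 2 (Leo): dept_id=5 -> matches Finance
  - employee 3 (Aaron): dept_id=NULL, no match -> kept with NULL
  - employee 4 (Iris): dept_id=5 -> matches Finance
  - employee 5 (Victor): dept_id=1 -> matches Legal
  - employee 6 (Rosa): dept_id=3 -> matches Sales
  - employee 7 (Frank): dept_id=5 -> matches Finance
  - employee 8 (George): dept_id=2 -> matches Support
  - employee 9 (Fiona): dept_id=3 -> matches Sales
Match against employees (self):
  - employee 1 (Hank): manager_id=NULL -> NULL
  - employee 2 (Leo): manager_id=1 -> Hank
  - employee 3 (Aaron): manager_id=1 -> Hank
  - employee 4 (Iris): manager_id=1 -> Hank
  - employee 5 (Victor): manager_id=1 -> Hank
  - employee 6 (Rosa): manager_id=3 -> Aaron
  - employee 7 (Frank): manager_id=6 -> Rosa
  - employee 8 (George): manager_id=NULL -> NULL
  - employee 9 (Fiona): manager_id=6 -> Rosa

SQL:
SELECT a.name, b.name AS department, c.name AS manager
FROM employees a
LEFT JOIN departments b ON a.dept_id = b.id
LEFT JOIN employees c ON a.manager_id = c.id

Result:
name   | department | manager
-------+------------+--------
Hank   | Finance    | NULL   
Leo    | Finance    | Hank   
Aaron  | NULL       | Hank   
Iris   | Finance    | Hank   
Victor | Legal      | Hank   
Rosa   | Sales      | Aaron  
Frank  | Finance    | Rosa   
George | Support    | NULL   
Fiona  | Sales      | Rosa   


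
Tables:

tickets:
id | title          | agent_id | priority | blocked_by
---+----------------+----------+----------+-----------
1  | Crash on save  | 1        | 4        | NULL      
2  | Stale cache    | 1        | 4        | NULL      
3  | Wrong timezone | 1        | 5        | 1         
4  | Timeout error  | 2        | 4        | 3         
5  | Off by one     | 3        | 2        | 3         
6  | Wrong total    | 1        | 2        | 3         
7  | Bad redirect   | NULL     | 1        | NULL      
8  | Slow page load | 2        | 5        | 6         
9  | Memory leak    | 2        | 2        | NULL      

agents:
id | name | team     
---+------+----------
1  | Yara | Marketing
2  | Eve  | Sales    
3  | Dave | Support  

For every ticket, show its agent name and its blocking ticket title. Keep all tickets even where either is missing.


Two LEFT JOINs from the same base table tickets: one to agents via agent_id, one to tickets itself via blocked_by. Both are LEFT so every ticket is preserved.
Match against agents:
  - ticket 1 (Crash on save): agent_id=1 -> matches Yara
  - ticket 2 (Stale cache): agent_id=1 -> matches Yara
  - ticket 3 (Wrong timezone): agent_id=1 -> matches Yara
  - ticket 4 (Timeout error): agent_id=2 -> matches Eve
  - ticket 5 (Off by one): agent_id=3 -> matches Dave
  - ticket 6 (Wrong total): agent_id=1 -> matches Yara
  - ticket 7 (Bad redirect): agent_id=NULL, no match -> kept with NULL
  - ticket 8 (Slow page load): agent_id=2 -> matches Eve
  - ticket 9 (Memory leak): agent_id=2 -> matches Eve
Match against tickets (self):
  - ticket 1 (Crash on save): blocked_by=NULL -> NULL
  - ticket 2 (Stale cache): blocked_by=NULL -> NULL
  - ticket 3 (Wrong timezone): blocked_by=1 -> Crash on save
  - ticket 4 (Timeout error): blocked_by=3 -> Wrong timezone
  - ticket 5 (Off by one): blocked_by=3 -> Wrong timezone
  - ticket 6 (Wrong total): blocked_by=3 -> Wrong timezone
  - ticket 7 (Bad redirect): blocked_by=NULL -> NULL
  - ticket 8 (Slow page load): blocked_by=6 -> Wrong total
  - ticket 9 (Memory leak): blocked_by=NULL -> NULL

SQL:
SELECT a.title, b.name AS agent, c.title AS blocked_by
FROM tickets a
LEFT JOIN agents b ON a.agent_id = b.id
LEFT JOIN tickets c ON a.blocked_by = c.id

Result:
title          | agent | blocked_by    
---------------+-------+---------------
Crash on save  | Yara  | NULL          
Stale cache    | Yara  | NULL          
Wrong timezone | Yara  | Crash on save 
Timeout error  | Eve   | Wrong timezone
Off by one     | Dave  | Wrong timezone
Wrong total    | Yara  | Wrong timezone
Bad redirect   | NULL  | NULL          
Slow page load | Eve   | Wrong total   
Memory leak    | Eve   | NULL          
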